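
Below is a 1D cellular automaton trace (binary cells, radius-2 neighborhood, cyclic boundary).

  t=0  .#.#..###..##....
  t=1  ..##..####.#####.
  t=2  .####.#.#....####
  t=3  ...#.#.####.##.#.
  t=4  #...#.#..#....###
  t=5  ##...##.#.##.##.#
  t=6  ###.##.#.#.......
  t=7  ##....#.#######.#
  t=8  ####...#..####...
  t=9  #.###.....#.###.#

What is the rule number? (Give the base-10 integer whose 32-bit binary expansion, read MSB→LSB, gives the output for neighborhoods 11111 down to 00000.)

  ##### -> #   bit 31 = 1  t=1,i=13
  ####. -> #   bit 30 = 1  t=1,i=8
  ###.# -> .   bit 29 = 0  t=1,i=9
  ###.. -> #   bit 28 = 1  t=0,i=8
  ##.## -> .   bit 27 = 0  t=1,i=10
  ##.#. -> #   bit 26 = 1  t=2,i=5
  ##..# -> #   bit 25 = 1  t=0,i=9
  ##... -> #   bit 24 = 1  t=0,i=13
  #.### -> .   bit 23 = 0  t=1,i=11
  #.##. -> .   bit 22 = 0  t=3,i=12
  #.#.# -> .   bit 21 = 0  t=2,i=6
  #.#.. -> #   bit 20 = 1  t=0,i=3
  #..## -> .   bit 19 = 0  t=0,i=5
  #..#. -> #   bit 18 = 1  t=4,i=8
  #...# -> .   bit 17 = 0  t=1,i=0
  #.... -> #   bit 16 = 1  t=0,i=14
  .#### -> .   bit 15 = 0  t=1,i=7
  .###. -> #   bit 14 = 1  t=0,i=7
  .##.# -> .   bit 13 = 0  t=3,i=13
  .##.. -> #   bit 12 = 1  t=0,i=12
  .#.## -> #   bit 11 = 1  t=3,i=6
  .#.#. -> #   bit 10 = 1  t=0,i=2
  .#..# -> .   bit 9 = 0  t=0,i=4
  .#... -> #   bit 8 = 1  t=2,i=9
  ..### -> #   bit 7 = 1  t=0,i=6
  ..##. -> #   bit 6 = 1  t=0,i=11
  ..#.# -> .   bit 5 = 0  t=0,i=1
  ..#.. -> .   bit 4 = 0  t=4,i=9
  ...## -> #   bit 3 = 1  t=1,i=1
  ...#. -> .   bit 2 = 0  t=0,i=0
  ....# -> .   bit 1 = 0  t=0,i=16
  ..... -> #   bit 0 = 1  t=0,i=15
  bits 11010111000101010101110111001001 = 3608501705

3608501705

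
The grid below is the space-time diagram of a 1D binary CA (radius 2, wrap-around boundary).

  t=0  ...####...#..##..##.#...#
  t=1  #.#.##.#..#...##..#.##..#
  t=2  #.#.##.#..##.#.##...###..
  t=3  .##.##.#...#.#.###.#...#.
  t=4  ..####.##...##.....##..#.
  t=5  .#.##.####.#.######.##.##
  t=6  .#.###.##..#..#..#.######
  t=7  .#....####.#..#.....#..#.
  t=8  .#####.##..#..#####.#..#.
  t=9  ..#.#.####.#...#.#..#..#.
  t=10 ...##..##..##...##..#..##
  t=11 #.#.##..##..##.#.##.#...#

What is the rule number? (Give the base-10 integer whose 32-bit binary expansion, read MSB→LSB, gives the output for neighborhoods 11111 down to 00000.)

  [31] ##### => .  t=5,i=15
  [30] ####. => #  t=0,i=5
  [29] ###.# => .  t=3,i=17
  [28] ###.. => .  t=0,i=6
  [27] ##.## => #  t=3,i=3
  [26] ##.#. => .  t=0,i=19
  [25] ##..# => #  t=0,i=15
  [24] ##... => #  t=0,i=7
  [23] #.### => .  t=3,i=15
  [22] #.##. => #  t=1,i=4
  [21] #.#.# => #  t=1,i=2
  [20] #.#.. => #  t=0,i=20
  [19] #..## => .  t=0,i=12
  [18] #..#. => .  t=1,i=9
  [17] #...# => .  t=0,i=1
  [16] #.... => #  t=4,i=15
  [15] .#### => #  t=0,i=4
  [14] .###. => .  t=2,i=21
  [13] .##.# => #  t=0,i=18
  [12] .##.. => #  t=0,i=14
  [11] .#.## => .  t=1,i=3
  [10] .#.#. => #  t=2,i=1
  [9] .#..# => .  t=0,i=11
  [8] .#... => #  t=0,i=0
  [7] ..### => .  t=0,i=3
  [6] ..##. => .  t=0,i=13
  [5] ..#.# => .  t=1,i=18
  [4] ..#.. => #  t=0,i=10
  [3] ...## => #  t=0,i=2
  [2] ...#. => .  t=0,i=9
  [1] ....# => #  t=4,i=17
  [0] ..... => #  t=4,i=16
  bits 01001011011100011011010100011011 = 1265743131

1265743131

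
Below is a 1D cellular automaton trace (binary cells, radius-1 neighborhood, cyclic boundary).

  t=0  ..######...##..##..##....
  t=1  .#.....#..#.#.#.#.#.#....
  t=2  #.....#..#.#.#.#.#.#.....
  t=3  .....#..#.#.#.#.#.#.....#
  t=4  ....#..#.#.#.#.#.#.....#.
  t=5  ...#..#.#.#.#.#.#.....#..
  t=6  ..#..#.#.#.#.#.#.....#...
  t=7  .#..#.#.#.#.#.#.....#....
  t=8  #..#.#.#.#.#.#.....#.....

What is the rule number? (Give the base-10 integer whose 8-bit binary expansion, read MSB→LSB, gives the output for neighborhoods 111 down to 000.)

  nb ###: next=.  (t=0,i=3, bit7=0)
  nb ##.: next=#  (t=0,i=7, bit6=1)
  nb #.#: next=#  (t=1,i=11, bit5=1)
  nb #..: next=.  (t=0,i=8, bit4=0)
  nb .##: next=.  (t=0,i=2, bit3=0)
  nb .#.: next=.  (t=1,i=1, bit2=0)
  nb ..#: next=#  (t=0,i=1, bit1=1)
  nb ...: next=.  (t=0,i=0, bit0=0)
  bits 01100010 = 98

98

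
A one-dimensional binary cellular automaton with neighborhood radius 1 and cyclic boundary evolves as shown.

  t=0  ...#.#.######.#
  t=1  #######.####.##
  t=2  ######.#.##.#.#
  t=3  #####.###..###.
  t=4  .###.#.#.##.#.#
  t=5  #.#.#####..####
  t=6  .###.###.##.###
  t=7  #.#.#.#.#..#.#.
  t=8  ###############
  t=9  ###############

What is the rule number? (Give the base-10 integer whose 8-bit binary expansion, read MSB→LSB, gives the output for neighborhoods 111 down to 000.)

  ###|#  b7=1 t=0,i=8
  ##.|.  b6=0 t=0,i=12
  #.#|#  b5=1 t=0,i=4
  #..|#  b4=1 t=0,i=0
  .##|.  b3=0 t=0,i=7
  .#.|#  b2=1 t=0,i=3
  ..#|#  b1=1 t=0,i=2
  ...|#  b0=1 t=0,i=1
  bits 10110111 = 183

183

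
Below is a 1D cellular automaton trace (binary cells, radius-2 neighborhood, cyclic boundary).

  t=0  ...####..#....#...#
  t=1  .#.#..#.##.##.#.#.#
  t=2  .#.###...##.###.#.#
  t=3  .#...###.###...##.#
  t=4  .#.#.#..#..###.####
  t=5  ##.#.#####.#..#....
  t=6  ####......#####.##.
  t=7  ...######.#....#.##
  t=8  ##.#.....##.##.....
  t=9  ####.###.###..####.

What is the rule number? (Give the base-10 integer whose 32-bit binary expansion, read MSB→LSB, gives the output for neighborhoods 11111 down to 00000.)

  [31] ##### => .  t=5,i=7
  [30] ####. => .  t=0,i=5
  [29] ###.# => .  t=2,i=14
  [28] ###.. => #  t=0,i=6
  [27] ##.## => #  t=1,i=10
  [26] ##.#. => #  t=1,i=13
  [25] ##..# => .  t=0,i=7
  [24] ##... => #  t=2,i=6
  [23] #.### => .  t=2,i=3
  [22] #.##. => .  t=1,i=8
  [21] #.#.# => #  t=1,i=1
  [20] #.#.. => #  t=1,i=3
  [19] #..## => .  t=4,i=10
  [18] #..#. => #  t=0,i=8
  [17] #...# => #  t=0,i=1
  [16] #.... => #  t=0,i=11
  [15] .#### => .  t=0,i=4
  [14] .###. => .  t=2,i=4
  [13] .##.# => #  t=1,i=9
  [12] .##.. => .  t=7,i=18
  [11] .#.## => .  t=1,i=7
  [10] .#.#. => .  t=1,i=0
  [9] .#..# => #  t=1,i=4
  [8] .#... => .  t=0,i=0
  [7] ..### => #  t=0,i=3
  [6] ..##. => #  t=2,i=9
  [5] ..#.# => .  t=1,i=6
  [4] ..#.. => #  t=0,i=9
  [3] ...## => .  t=0,i=2
  [2] ...#. => .  t=0,i=13
  [1] ....# => #  t=0,i=12
  [0] ..... => #  t=6,i=6
  bits 00011101001101110010001011010011 = 490152659

490152659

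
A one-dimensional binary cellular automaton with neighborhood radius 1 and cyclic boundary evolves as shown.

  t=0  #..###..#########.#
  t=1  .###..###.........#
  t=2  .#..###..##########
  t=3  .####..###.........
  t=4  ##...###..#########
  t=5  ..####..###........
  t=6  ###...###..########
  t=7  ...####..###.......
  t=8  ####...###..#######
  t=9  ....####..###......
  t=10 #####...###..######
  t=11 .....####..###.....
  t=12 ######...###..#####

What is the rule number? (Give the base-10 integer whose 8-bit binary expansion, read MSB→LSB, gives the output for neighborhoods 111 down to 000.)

31

  ###|.  b7=0 t=0,i=4
  ##.|.  b6=0 t=0,i=0
  #.#|.  b5=0 t=0,i=17
  #..|#  b4=1 t=0,i=1
  .##|#  b3=1 t=0,i=3
  .#.|#  b2=1 t=1,i=18
  ..#|#  b1=1 t=0,i=2
  ...|#  b0=1 t=1,i=10
  bits 00011111 = 31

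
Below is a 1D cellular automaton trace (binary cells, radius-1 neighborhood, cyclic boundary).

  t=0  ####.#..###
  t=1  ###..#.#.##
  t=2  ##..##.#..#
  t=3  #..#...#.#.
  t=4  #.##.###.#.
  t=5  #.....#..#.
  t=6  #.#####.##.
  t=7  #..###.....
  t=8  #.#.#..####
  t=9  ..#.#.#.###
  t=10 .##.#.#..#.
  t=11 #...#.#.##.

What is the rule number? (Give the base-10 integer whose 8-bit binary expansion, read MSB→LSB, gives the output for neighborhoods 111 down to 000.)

  [7] ### => #  t=0,i=0
  [6] ##. => .  t=0,i=3
  [5] #.# => .  t=0,i=4
  [4] #.. => .  t=0,i=6
  [3] .## => .  t=0,i=8
  [2] .#. => #  t=0,i=5
  [1] ..# => #  t=0,i=7
  [0] ... => #  t=3,i=5
  bits 10000111 = 135

135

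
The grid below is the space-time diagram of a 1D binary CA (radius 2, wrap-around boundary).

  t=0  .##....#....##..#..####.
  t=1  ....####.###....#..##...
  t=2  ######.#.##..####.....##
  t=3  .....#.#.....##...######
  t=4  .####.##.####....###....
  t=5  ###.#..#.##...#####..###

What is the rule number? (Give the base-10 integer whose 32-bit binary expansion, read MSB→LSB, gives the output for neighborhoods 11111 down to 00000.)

548529311

  ##### -> .   bit 31 = 0  t=2,i=0
  ####. -> .   bit 30 = 0  t=0,i=21
  ###.# -> #   bit 29 = 1  t=1,i=7
  ###.. -> .   bit 28 = 0  t=0,i=22
  ##.## -> .   bit 27 = 0  t=1,i=8
  ##.#. -> .   bit 26 = 0  t=2,i=6
  ##..# -> .   bit 25 = 0  t=0,i=14
  ##... -> .   bit 24 = 0  t=0,i=3
  #.### -> #   bit 23 = 1  t=1,i=9
  #.##. -> .   bit 22 = 0  t=2,i=9
  #.#.# -> #   bit 21 = 1  t=2,i=7
  #.#.. -> #   bit 20 = 1  t=3,i=7
  #..## -> .   bit 19 = 0  t=0,i=0
  #..#. -> .   bit 18 = 0  t=0,i=15
  #...# -> .   bit 17 = 0  t=3,i=16
  #.... -> #   bit 16 = 1  t=0,i=4
  .#### -> #   bit 15 = 1  t=0,i=20
  .###. -> #   bit 14 = 1  t=1,i=10
  .##.# -> #   bit 13 = 1  t=4,i=7
  .##.. -> .   bit 12 = 0  t=0,i=2
  .#.## -> .   bit 11 = 0  t=2,i=8
  .#.#. -> #   bit 10 = 1  t=3,i=6
  .#..# -> .   bit 9 = 0  t=0,i=17
  .#... -> .   bit 8 = 0  t=0,i=8
  ..### -> #   bit 7 = 1  t=0,i=19
  ..##. -> .   bit 6 = 0  t=0,i=1
  ..#.# -> .   bit 5 = 0  t=3,i=5
  ..#.. -> #   bit 4 = 1  t=0,i=7
  ...## -> #   bit 3 = 1  t=0,i=11
  ...#. -> #   bit 2 = 1  t=0,i=6
  ....# -> #   bit 1 = 1  t=0,i=5
  ..... -> #   bit 0 = 1  t=1,i=0
  bits 00100000101100011110010010011111 = 548529311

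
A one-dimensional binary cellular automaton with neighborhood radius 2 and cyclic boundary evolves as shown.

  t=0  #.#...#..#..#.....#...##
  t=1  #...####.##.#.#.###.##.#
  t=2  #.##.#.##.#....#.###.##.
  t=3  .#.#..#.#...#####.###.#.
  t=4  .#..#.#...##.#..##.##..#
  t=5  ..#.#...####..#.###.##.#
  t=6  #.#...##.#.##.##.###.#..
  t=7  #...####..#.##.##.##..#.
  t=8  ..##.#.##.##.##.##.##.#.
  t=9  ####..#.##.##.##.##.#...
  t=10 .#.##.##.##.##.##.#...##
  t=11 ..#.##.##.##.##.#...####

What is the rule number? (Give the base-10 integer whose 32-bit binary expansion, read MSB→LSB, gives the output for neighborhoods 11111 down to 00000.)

973339262

  nb #####: next=.  (t=3,i=14, bit31=0)
  nb ####.: next=.  (t=1,i=6, bit30=0)
  nb ###.#: next=#  (t=0,i=0, bit29=1)
  nb ###..: next=#  (t=5,i=11, bit28=1)
  nb ##.##: next=#  (t=1,i=8, bit27=1)
  nb ##.#.: next=.  (t=0,i=1, bit26=0)
  nb ##..#: next=#  (t=4,i=21, bit25=1)
  nb ##...: next=.  (t=1,i=1, bit24=0)
  nb #.###: next=.  (t=1,i=16, bit23=0)
  nb #.##.: next=.  (t=1,i=9, bit22=0)
  nb #.#.#: next=.  (t=1,i=12, bit21=0)
  nb #.#..: next=.  (t=0,i=2, bit20=0)
  nb #..##: next=.  (t=4,i=15, bit19=0)
  nb #..#.: next=.  (t=0,i=8, bit18=0)
  nb #...#: next=#  (t=0,i=4, bit17=1)
  nb #....: next=#  (t=0,i=14, bit16=1)
  nb .####: next=#  (t=1,i=5, bit15=1)
  nb .###.: next=#  (t=0,i=23, bit14=1)
  nb .##.#: next=#  (t=1,i=10, bit13=1)
  nb .##..: next=#  (t=1,i=0, bit12=1)
  nb .#.##: next=#  (t=1,i=15, bit11=1)
  nb .#.#.: next=.  (t=1,i=13, bit10=0)
  nb .#..#: next=#  (t=0,i=7, bit9=1)
  nb .#...: next=.  (t=0,i=3, bit8=0)
  nb ..###: next=.  (t=0,i=22, bit7=0)
  nb ..##.: next=#  (t=4,i=10, bit6=1)
  nb ..#.#: next=#  (t=2,i=15, bit5=1)
  nb ..#..: next=#  (t=0,i=6, bit4=1)
  nb ...##: next=#  (t=0,i=21, bit3=1)
  nb ...#.: next=#  (t=0,i=5, bit2=1)
  nb ....#: next=#  (t=0,i=16, bit1=1)
  nb .....: next=.  (t=0,i=15, bit0=0)
  bits 00111010000000111111101001111110 = 973339262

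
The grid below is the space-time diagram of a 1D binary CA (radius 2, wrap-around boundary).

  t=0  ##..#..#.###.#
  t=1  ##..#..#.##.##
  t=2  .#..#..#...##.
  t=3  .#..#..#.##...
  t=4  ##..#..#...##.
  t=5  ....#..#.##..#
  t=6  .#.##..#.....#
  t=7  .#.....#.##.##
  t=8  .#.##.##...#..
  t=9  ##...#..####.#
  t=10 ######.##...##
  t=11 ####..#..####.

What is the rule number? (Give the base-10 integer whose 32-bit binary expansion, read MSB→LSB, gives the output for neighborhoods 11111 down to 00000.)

2579185853

  #####|#  b31=1 t=10,i=0
  ####.|.  b30=0 t=1,i=0
  ###.#|.  b29=0 t=0,i=11
  ###..|#  b28=1 t=0,i=1
  ##.##|#  b27=1 t=0,i=12
  ##.#.|.  b26=0 t=7,i=0
  ##..#|.  b25=0 t=0,i=2
  ##...|#  b24=1 t=3,i=11
  #.###|#  b23=1 t=0,i=9
  #.##.|.  b22=0 t=1,i=9
  #.#.#|#  b21=1 t=6,i=1
  #.#..|#  b20=1 t=7,i=1
  #..##|#  b19=1 t=9,i=7
  #..#.|.  b18=0 t=0,i=3
  #...#|#  b17=1 t=2,i=9
  #....|#  b16=1 t=3,i=12
  .####|.  b15=0 t=1,i=13
  .###.|#  b14=1 t=0,i=0
  .##.#|.  b13=0 t=1,i=10
  .##..|.  b12=0 t=2,i=12
  .#.##|.  b11=0 t=0,i=8
  .#.#.|.  b10=0 t=6,i=0
  .#..#|.  b9=0 t=0,i=5
  .#...|.  b8=0 t=2,i=8
  ..###|#  b7=1 t=9,i=8
  ..##.|.  b6=0 t=2,i=11
  ..#.#|#  b5=1 t=0,i=7
  ..#..|#  b4=1 t=0,i=4
  ...##|#  b3=1 t=2,i=10
  ...#.|#  b2=1 t=3,i=0
  ....#|.  b1=0 t=3,i=13
  .....|#  b0=1 t=6,i=10
  bits 10011001101110110100000010111101 = 2579185853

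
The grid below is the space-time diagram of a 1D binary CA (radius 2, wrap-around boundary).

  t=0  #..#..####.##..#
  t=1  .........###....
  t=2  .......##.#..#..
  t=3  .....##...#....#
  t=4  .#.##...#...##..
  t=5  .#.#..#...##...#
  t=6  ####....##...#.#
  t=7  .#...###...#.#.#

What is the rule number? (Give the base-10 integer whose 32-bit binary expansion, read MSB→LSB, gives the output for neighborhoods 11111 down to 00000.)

2834514986

  [31] ##### => #  t=6,i=1
  [30] ####. => .  t=0,i=8
  [29] ###.# => #  t=0,i=9
  [28] ###.. => .  t=1,i=11
  [27] ##.## => #  t=0,i=10
  [26] ##.#. => .  t=2,i=9
  [25] ##..# => .  t=0,i=1
  [24] ##... => .  t=1,i=12
  [23] #.### => #  t=6,i=15
  [22] #.##. => #  t=0,i=11
  [21] #.#.# => #  t=5,i=1
  [20] #.#.. => #  t=2,i=10
  [19] #..## => .  t=0,i=5
  [18] #..#. => .  t=0,i=2
  [17] #...# => #  t=3,i=8
  [16] #.... => #  t=1,i=13
  [15] .#### => .  t=0,i=7
  [14] .###. => #  t=1,i=10
  [13] .##.# => .  t=2,i=8
  [12] .##.. => .  t=0,i=0
  [11] .#.## => .  t=4,i=2
  [10] .#.#. => #  t=5,i=0
  [9] .#..# => .  t=0,i=4
  [8] .#... => .  t=2,i=14
  [7] ..### => .  t=0,i=6
  [6] ..##. => .  t=0,i=15
  [5] ..#.# => #  t=4,i=1
  [4] ..#.. => .  t=0,i=3
  [3] ...## => #  t=1,i=8
  [2] ...#. => .  t=3,i=9
  [1] ....# => #  t=1,i=7
  [0] ..... => .  t=1,i=0
  bits 10101000111100110100010000101010 = 2834514986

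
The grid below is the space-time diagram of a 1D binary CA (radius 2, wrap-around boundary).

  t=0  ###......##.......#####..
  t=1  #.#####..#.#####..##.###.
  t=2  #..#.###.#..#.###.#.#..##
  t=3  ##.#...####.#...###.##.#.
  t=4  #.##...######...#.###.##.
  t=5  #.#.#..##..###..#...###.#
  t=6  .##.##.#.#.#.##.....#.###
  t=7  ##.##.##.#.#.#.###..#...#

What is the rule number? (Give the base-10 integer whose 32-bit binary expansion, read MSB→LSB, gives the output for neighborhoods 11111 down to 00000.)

  #####|.  b31=0 t=0,i=20
  ####.|#  b30=1 t=0,i=21
  ###.#|#  b29=1 t=1,i=23
  ###..|#  b28=1 t=0,i=2
  ##.##|#  b27=1 t=1,i=20
  ##.#.|#  b26=1 t=1,i=24
  ##..#|#  b25=1 t=0,i=23
  ##...|#  b24=1 t=0,i=3
  #.###|.  b23=0 t=1,i=2
  #.##.|#  b22=1 t=3,i=0
  #.#.#|#  b21=1 t=1,i=0
  #.#..|#  b20=1 t=2,i=9
  #..##|.  b19=0 t=0,i=24
  #..#.|.  b18=0 t=1,i=8
  #...#|.  b17=0 t=3,i=5
  #....|#  b16=1 t=0,i=4
  .####|#  b15=1 t=0,i=19
  .###.|.  b14=0 t=0,i=1
  .##.#|.  b13=0 t=1,i=19
  .##..|.  b12=0 t=0,i=10
  .#.##|.  b11=0 t=1,i=1
  .#.#.|.  b10=0 t=2,i=19
  .#..#|#  b9=1 t=2,i=10
  .#...|.  b8=0 t=3,i=4
  ..###|#  b7=1 t=0,i=0
  ..##.|#  b6=1 t=0,i=9
  ..#.#|#  b5=1 t=1,i=9
  ..#..|.  b4=0 t=5,i=16
  ...##|.  b3=0 t=0,i=8
  ...#.|.  b2=0 t=4,i=15
  ....#|.  b1=0 t=0,i=7
  .....|#  b0=1 t=0,i=5
  bits 01111111011100011000001011100001 = 2138145505

2138145505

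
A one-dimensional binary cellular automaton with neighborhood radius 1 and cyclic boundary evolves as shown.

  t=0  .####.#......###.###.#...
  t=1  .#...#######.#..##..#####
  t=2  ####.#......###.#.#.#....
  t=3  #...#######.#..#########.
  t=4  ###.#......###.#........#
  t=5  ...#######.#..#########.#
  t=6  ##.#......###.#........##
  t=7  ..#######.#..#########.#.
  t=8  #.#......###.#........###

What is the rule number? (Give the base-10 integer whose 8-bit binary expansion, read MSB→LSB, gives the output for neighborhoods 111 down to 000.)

61

  [7] ### => .  t=0,i=2
  [6] ##. => .  t=0,i=4
  [5] #.# => #  t=0,i=5
  [4] #.. => #  t=0,i=7
  [3] .## => #  t=0,i=1
  [2] .#. => #  t=0,i=6
  [1] ..# => .  t=0,i=0
  [0] ... => #  t=0,i=8
  bits 00111101 = 61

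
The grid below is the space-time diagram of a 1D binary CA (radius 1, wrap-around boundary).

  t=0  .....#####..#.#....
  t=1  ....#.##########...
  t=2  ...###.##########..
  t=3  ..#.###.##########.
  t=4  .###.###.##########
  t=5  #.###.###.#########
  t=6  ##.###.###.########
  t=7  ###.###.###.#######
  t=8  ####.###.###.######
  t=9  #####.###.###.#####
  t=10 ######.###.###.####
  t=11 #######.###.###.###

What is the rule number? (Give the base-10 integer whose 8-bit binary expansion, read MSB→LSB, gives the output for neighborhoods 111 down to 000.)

  ###|#  b7=1 t=0,i=6
  ##.|#  b6=1 t=0,i=9
  #.#|#  b5=1 t=0,i=13
  #..|#  b4=1 t=0,i=10
  .##|.  b3=0 t=0,i=5
  .#.|#  b2=1 t=0,i=12
  ..#|#  b1=1 t=0,i=4
  ...|.  b0=0 t=0,i=0
  bits 11110110 = 246

246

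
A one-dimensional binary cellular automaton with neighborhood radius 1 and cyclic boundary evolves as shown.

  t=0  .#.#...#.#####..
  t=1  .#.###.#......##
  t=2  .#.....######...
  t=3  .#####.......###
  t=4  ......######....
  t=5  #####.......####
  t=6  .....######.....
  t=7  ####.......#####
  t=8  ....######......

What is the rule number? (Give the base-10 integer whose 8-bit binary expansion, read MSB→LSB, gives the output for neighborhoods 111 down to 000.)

21

  [7] ### => .  t=0,i=10
  [6] ##. => .  t=0,i=13
  [5] #.# => .  t=0,i=2
  [4] #.. => #  t=0,i=4
  [3] .## => .  t=0,i=9
  [2] .#. => #  t=0,i=1
  [1] ..# => .  t=0,i=0
  [0] ... => #  t=0,i=5
  bits 00010101 = 21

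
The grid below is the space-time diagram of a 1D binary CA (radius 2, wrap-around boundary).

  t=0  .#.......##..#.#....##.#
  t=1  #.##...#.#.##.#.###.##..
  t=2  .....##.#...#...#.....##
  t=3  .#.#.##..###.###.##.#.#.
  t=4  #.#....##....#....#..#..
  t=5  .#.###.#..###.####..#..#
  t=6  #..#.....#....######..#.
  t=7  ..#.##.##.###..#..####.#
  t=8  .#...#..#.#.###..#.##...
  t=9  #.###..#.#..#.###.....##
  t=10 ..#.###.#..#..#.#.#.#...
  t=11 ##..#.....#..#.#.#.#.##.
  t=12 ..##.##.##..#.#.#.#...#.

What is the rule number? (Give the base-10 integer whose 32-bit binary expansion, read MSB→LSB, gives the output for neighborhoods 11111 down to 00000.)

  #####|.  b31=0 t=6,i=16
  ####.|#  b30=1 t=5,i=16
  ###.#|.  b29=0 t=1,i=18
  ###..|#  b28=1 t=5,i=17
  ##.##|.  b27=0 t=1,i=19
  ##.#.|.  b26=0 t=0,i=22
  ##..#|#  b25=1 t=0,i=11
  ##...|.  b24=0 t=1,i=4
  #.###|#  b23=1 t=1,i=16
  #.##.|.  b22=0 t=1,i=2
  #.#.#|.  b21=0 t=0,i=23
  #.#..|.  b20=0 t=0,i=1
  #..##|#  b19=1 t=3,i=8
  #..#.|#  b18=1 t=0,i=12
  #...#|#  b17=1 t=1,i=5
  #....|#  b16=1 t=0,i=3
  .####|#  b15=1 t=5,i=15
  .###.|.  b14=0 t=1,i=17
  .##.#|#  b13=1 t=0,i=21
  .##..|.  b12=0 t=0,i=10
  .#.##|.  b11=0 t=1,i=1
  .#.#.|#  b10=1 t=0,i=0
  .#..#|.  b9=0 t=3,i=23
  .#...|#  b8=1 t=0,i=2
  ..###|.  b7=0 t=3,i=9
  ..##.|#  b6=1 t=0,i=9
  ..#.#|.  b5=0 t=0,i=13
  ..#..|.  b4=0 t=2,i=12
  ...##|.  b3=0 t=0,i=8
  ...#.|#  b2=1 t=1,i=6
  ....#|#  b1=1 t=0,i=7
  .....|.  b0=0 t=0,i=4
  bits 01010010100011111010010101000110 = 1385145670

1385145670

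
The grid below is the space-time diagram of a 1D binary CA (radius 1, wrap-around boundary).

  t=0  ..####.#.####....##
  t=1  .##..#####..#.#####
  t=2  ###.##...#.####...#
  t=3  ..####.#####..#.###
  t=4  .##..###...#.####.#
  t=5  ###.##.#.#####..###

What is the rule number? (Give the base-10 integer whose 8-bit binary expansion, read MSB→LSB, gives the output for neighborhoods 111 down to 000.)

  ### -> .   bit 7 = 0  t=0,i=3
  ##. -> #   bit 6 = 1  t=0,i=5
  #.# -> #   bit 5 = 1  t=0,i=6
  #.. -> .   bit 4 = 0  t=0,i=0
  .## -> #   bit 3 = 1  t=0,i=2
  .#. -> #   bit 2 = 1  t=0,i=7
  ..# -> #   bit 1 = 1  t=0,i=1
  ... -> #   bit 0 = 1  t=0,i=14
  bits 01101111 = 111

111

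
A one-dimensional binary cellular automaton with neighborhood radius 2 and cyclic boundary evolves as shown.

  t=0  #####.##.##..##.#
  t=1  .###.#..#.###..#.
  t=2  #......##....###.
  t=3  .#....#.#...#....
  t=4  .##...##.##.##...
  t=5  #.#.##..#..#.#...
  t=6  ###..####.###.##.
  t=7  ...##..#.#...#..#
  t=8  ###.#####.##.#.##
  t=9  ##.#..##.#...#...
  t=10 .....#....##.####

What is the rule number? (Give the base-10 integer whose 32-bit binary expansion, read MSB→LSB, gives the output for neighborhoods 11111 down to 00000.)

3392017720

  #####|#  b31=1 t=0,i=1
  ####.|#  b30=1 t=0,i=3
  ###.#|.  b29=0 t=0,i=4
  ###..|.  b28=0 t=1,i=12
  ##.##|#  b27=1 t=0,i=5
  ##.#.|.  b26=0 t=1,i=4
  ##..#|#  b25=1 t=0,i=11
  ##...|.  b24=0 t=2,i=9
  #.###|.  b23=0 t=0,i=16
  #.##.|.  b22=0 t=0,i=6
  #.#.#|#  b21=1 t=5,i=2
  #.#..|.  b20=0 t=1,i=5
  #..##|#  b19=1 t=0,i=12
  #..#.|#  b18=1 t=1,i=7
  #...#|#  b17=1 t=3,i=10
  #....|.  b16=0 t=2,i=2
  .####|.  b15=0 t=0,i=0
  .###.|.  b14=0 t=1,i=2
  .##.#|.  b13=0 t=0,i=7
  .##..|#  b12=1 t=0,i=10
  .#.##|.  b11=0 t=1,i=9
  .#.#.|#  b10=1 t=3,i=7
  .#..#|.  b9=0 t=1,i=6
  .#...|#  b8=1 t=2,i=1
  ..###|.  b7=0 t=1,i=1
  ..##.|.  b6=0 t=0,i=13
  ..#.#|#  b5=1 t=1,i=8
  ..#..|#  b4=1 t=1,i=15
  ...##|#  b3=1 t=2,i=6
  ...#.|.  b2=0 t=3,i=0
  ....#|.  b1=0 t=2,i=5
  .....|.  b0=0 t=2,i=3
  bits 11001010001011100001010100111000 = 3392017720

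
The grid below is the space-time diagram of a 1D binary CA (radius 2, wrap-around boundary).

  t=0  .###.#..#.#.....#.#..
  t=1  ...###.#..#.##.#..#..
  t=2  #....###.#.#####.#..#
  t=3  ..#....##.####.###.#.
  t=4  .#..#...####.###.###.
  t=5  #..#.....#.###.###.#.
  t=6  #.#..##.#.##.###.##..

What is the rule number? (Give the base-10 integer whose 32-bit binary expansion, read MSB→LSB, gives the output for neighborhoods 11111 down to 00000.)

  #####|#  b31=1 t=2,i=13
  ####.|.  b30=0 t=2,i=14
  ###.#|#  b29=1 t=0,i=3
  ###..|#  b28=1 t=4,i=19
  ##.##|#  b27=1 t=3,i=9
  ##.#.|#  b26=1 t=0,i=4
  ##..#|.  b25=0 t=4,i=20
  ##...|.  b24=0 t=2,i=1
  #.###|#  b23=1 t=2,i=11
  #.##.|#  b22=1 t=1,i=12
  #.#.#|.  b21=0 t=2,i=9
  #.#..|#  b20=1 t=0,i=5
  #..##|#  b19=1 t=2,i=19
  #..#.|#  b18=1 t=0,i=7
  #...#|.  b17=0 t=0,i=20
  #....|#  b16=1 t=0,i=12
  .####|#  b15=1 t=2,i=12
  .###.|.  b14=0 t=0,i=2
  .##.#|#  b13=1 t=1,i=13
  .##..|.  b12=0 t=2,i=0
  .#.##|#  b11=1 t=1,i=11
  .#.#.|.  b10=0 t=0,i=9
  .#..#|.  b9=0 t=0,i=6
  .#...|.  b8=0 t=0,i=11
  ..###|.  b7=0 t=0,i=1
  ..##.|.  b6=0 t=2,i=20
  ..#.#|.  b5=0 t=0,i=8
  ..#..|.  b4=0 t=1,i=18
  ...##|.  b3=0 t=0,i=0
  ...#.|#  b2=1 t=0,i=15
  ....#|.  b1=0 t=0,i=14
  .....|#  b0=1 t=0,i=13
  bits 10111100110111011010100000000101 = 3168643077

3168643077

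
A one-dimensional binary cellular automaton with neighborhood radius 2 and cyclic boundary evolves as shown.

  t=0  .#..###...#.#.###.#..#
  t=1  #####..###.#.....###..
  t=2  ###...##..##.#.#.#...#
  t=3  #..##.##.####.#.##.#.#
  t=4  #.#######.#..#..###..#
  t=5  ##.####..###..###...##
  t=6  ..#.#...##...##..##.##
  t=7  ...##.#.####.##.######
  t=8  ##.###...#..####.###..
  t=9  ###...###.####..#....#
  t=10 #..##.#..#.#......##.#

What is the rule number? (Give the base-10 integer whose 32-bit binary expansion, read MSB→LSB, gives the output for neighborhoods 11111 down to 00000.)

  ##### -> #   bit 31 = 1  t=1,i=2
  ####. -> .   bit 30 = 0  t=1,i=3
  ###.# -> .   bit 29 = 0  t=0,i=16
  ###.. -> .   bit 28 = 0  t=0,i=6
  ##.## -> #   bit 27 = 1  t=3,i=5
  ##.#. -> #   bit 26 = 1  t=0,i=17
  ##..# -> .   bit 25 = 0  t=1,i=5
  ##... -> #   bit 24 = 1  t=0,i=7
  #.### -> .   bit 23 = 0  t=0,i=14
  #.##. -> #   bit 22 = 1  t=3,i=6
  #.#.# -> .   bit 21 = 0  t=0,i=12
  #.#.. -> #   bit 20 = 1  t=0,i=1
  #..## -> #   bit 19 = 1  t=0,i=3
  #..#. -> .   bit 18 = 0  t=0,i=20
  #...# -> #   bit 17 = 1  t=0,i=8
  #.... -> #   bit 16 = 1  t=1,i=13
  .#### -> #   bit 15 = 1  t=1,i=1
  .###. -> .   bit 14 = 0  t=0,i=5
  .##.# -> #   bit 13 = 1  t=2,i=11
  .##.. -> #   bit 12 = 1  t=2,i=7
  .#.## -> .   bit 11 = 0  t=0,i=13
  .#.#. -> #   bit 10 = 1  t=0,i=0
  .#..# -> #   bit 9 = 1  t=0,i=2
  .#... -> .   bit 8 = 0  t=1,i=12
  ..### -> #   bit 7 = 1  t=0,i=4
  ..##. -> #   bit 6 = 1  t=2,i=6
  ..#.# -> .   bit 5 = 0  t=0,i=10
  ..#.. -> .   bit 4 = 0  t=4,i=13
  ...## -> .   bit 3 = 0  t=1,i=16
  ...#. -> #   bit 2 = 1  t=0,i=9
  ....# -> #   bit 1 = 1  t=1,i=15
  ..... -> .   bit 0 = 0  t=1,i=14
  bits 10001101010110111011011011000110 = 2371598022

2371598022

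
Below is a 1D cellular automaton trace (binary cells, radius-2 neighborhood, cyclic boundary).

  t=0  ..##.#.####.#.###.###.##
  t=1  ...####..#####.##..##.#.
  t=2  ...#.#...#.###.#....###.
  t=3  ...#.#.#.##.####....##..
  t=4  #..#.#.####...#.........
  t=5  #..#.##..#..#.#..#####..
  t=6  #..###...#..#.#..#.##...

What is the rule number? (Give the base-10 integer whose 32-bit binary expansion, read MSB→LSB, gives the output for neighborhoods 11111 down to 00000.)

3832703153

  [31] ##### => #  t=1,i=11
  [30] ####. => #  t=0,i=9
  [29] ###.# => #  t=0,i=10
  [28] ###.. => .  t=1,i=6
  [27] ##.## => .  t=0,i=17
  [26] ##.#. => #  t=0,i=4
  [25] ##..# => .  t=0,i=0
  [24] ##... => .  t=2,i=23
  [23] #.### => .  t=0,i=7
  [22] #.##. => #  t=0,i=22
  [21] #.#.# => #  t=0,i=5
  [20] #.#.. => #  t=1,i=22
  [19] #..## => .  t=0,i=1
  [18] #..#. => .  t=4,i=2
  [17] #...# => #  t=2,i=7
  [16] #.... => .  t=1,i=0
  [15] .#### => .  t=0,i=8
  [14] .###. => #  t=0,i=15
  [13] .##.# => #  t=0,i=3
  [12] .##.. => .  t=0,i=23
  [11] .#.## => #  t=0,i=6
  [10] .#.#. => .  t=2,i=4
  [9] .#..# => .  t=4,i=1
  [8] .#... => .  t=1,i=23
  [7] ..### => #  t=1,i=3
  [6] ..##. => .  t=0,i=2
  [5] ..#.# => #  t=2,i=3
  [4] ..#.. => #  t=4,i=0
  [3] ...## => .  t=1,i=2
  [2] ...#. => .  t=2,i=2
  [1] ....# => .  t=1,i=1
  [0] ..... => #  t=3,i=0
  bits 11100100011100100110100010110001 = 3832703153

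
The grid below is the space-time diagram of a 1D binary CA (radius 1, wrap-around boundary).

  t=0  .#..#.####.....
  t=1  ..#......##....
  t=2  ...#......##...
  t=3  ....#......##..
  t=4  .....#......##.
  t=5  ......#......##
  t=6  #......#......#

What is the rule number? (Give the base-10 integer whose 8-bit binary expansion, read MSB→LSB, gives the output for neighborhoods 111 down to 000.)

  ### -> .   bit 7 = 0  t=0,i=7
  ##. -> #   bit 6 = 1  t=0,i=9
  #.# -> .   bit 5 = 0  t=0,i=5
  #.. -> #   bit 4 = 1  t=0,i=2
  .## -> .   bit 3 = 0  t=0,i=6
  .#. -> .   bit 2 = 0  t=0,i=1
  ..# -> .   bit 1 = 0  t=0,i=0
  ... -> .   bit 0 = 0  t=0,i=11
  bits 01010000 = 80

80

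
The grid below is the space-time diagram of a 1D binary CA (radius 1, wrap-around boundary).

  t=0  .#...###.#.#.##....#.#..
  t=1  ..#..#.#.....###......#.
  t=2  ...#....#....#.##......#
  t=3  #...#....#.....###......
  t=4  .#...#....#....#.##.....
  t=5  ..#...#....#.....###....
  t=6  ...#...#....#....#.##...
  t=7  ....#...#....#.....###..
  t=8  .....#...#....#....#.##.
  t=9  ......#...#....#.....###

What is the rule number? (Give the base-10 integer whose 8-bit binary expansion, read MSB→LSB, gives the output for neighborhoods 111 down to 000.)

  ### -> .   bit 7 = 0  t=0,i=6
  ##. -> #   bit 6 = 1  t=0,i=7
  #.# -> .   bit 5 = 0  t=0,i=8
  #.. -> #   bit 4 = 1  t=0,i=2
  .## -> #   bit 3 = 1  t=0,i=5
  .#. -> .   bit 2 = 0  t=0,i=1
  ..# -> .   bit 1 = 0  t=0,i=0
  ... -> .   bit 0 = 0  t=0,i=3
  bits 01011000 = 88

88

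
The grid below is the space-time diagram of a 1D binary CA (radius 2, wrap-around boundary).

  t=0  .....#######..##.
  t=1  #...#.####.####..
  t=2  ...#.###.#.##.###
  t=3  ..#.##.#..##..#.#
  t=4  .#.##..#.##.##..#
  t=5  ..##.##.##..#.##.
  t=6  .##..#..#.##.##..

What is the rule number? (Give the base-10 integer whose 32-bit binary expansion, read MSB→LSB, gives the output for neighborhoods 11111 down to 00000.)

3000862796

  ##### -> #   bit 31 = 1  t=0,i=7
  ####. -> .   bit 30 = 0  t=0,i=10
  ###.# -> #   bit 29 = 1  t=1,i=9
  ###.. -> #   bit 28 = 1  t=0,i=11
  ##.## -> .   bit 27 = 0  t=1,i=10
  ##.#. -> .   bit 26 = 0  t=2,i=8
  ##..# -> #   bit 25 = 1  t=0,i=12
  ##... -> .   bit 24 = 0  t=0,i=16
  #.### -> #   bit 23 = 1  t=1,i=6
  #.##. -> #   bit 22 = 1  t=2,i=11
  #.#.# -> .   bit 21 = 0  t=2,i=9
  #.#.. -> #   bit 20 = 1  t=3,i=7
  #..## -> #   bit 19 = 1  t=0,i=13
  #..#. -> #   bit 18 = 1  t=1,i=16
  #...# -> .   bit 17 = 0  t=1,i=2
  #.... -> #   bit 16 = 1  t=0,i=0
  .#### -> #   bit 15 = 1  t=0,i=6
  .###. -> .   bit 14 = 0  t=2,i=6
  .##.# -> .   bit 13 = 0  t=2,i=12
  .##.. -> .   bit 12 = 0  t=0,i=15
  .#.## -> #   bit 11 = 1  t=1,i=5
  .#.#. -> .   bit 10 = 0  t=3,i=15
  .#..# -> .   bit 9 = 0  t=3,i=0
  .#... -> .   bit 8 = 0  t=1,i=1
  ..### -> .   bit 7 = 0  t=0,i=5
  ..##. -> #   bit 6 = 1  t=0,i=14
  ..#.# -> .   bit 5 = 0  t=1,i=4
  ..#.. -> .   bit 4 = 0  t=1,i=0
  ...## -> #   bit 3 = 1  t=0,i=4
  ...#. -> #   bit 2 = 1  t=1,i=3
  ....# -> .   bit 1 = 0  t=0,i=3
  ..... -> .   bit 0 = 0  t=0,i=1
  bits 10110010110111011000100001001100 = 3000862796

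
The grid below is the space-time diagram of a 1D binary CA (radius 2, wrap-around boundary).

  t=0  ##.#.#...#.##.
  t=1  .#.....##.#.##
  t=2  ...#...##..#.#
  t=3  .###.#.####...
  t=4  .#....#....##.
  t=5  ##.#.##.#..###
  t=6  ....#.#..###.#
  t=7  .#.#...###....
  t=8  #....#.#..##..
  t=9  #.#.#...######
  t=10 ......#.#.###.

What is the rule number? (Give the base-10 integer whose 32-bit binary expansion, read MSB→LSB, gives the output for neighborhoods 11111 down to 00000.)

  #####|#  b31=1 t=5,i=13
  ####.|.  b30=0 t=3,i=9
  ###.#|.  b29=0 t=3,i=3
  ###..|.  b28=0 t=3,i=10
  ##.##|#  b27=1 t=0,i=13
  ##.#.|.  b26=0 t=0,i=2
  ##..#|#  b25=1 t=2,i=9
  ##...|#  b24=1 t=3,i=11
  #.###|.  b23=0 t=3,i=7
  #.##.|.  b22=0 t=0,i=0
  #.#.#|.  b21=0 t=0,i=3
  #.#..|.  b20=0 t=0,i=5
  #..##|#  b19=1 t=5,i=10
  #..#.|#  b18=1 t=2,i=10
  #...#|#  b17=1 t=0,i=7
  #....|#  b16=1 t=1,i=3
  .####|.  b15=0 t=3,i=8
  .###.|.  b14=0 t=3,i=2
  .##.#|#  b13=1 t=0,i=1
  .##..|#  b12=1 t=2,i=8
  .#.##|#  b11=1 t=0,i=10
  .#.#.|.  b10=0 t=0,i=4
  .#..#|#  b9=1 t=5,i=9
  .#...|.  b8=0 t=0,i=6
  ..###|#  b7=1 t=3,i=1
  ..##.|#  b6=1 t=1,i=7
  ..#.#|.  b5=0 t=0,i=9
  ..#..|#  b4=1 t=2,i=3
  ...##|.  b3=0 t=1,i=6
  ...#.|#  b2=1 t=0,i=8
  ....#|.  b1=0 t=1,i=5
  .....|.  b0=0 t=1,i=4
  bits 10001011000011110011101011010100 = 2333031124

2333031124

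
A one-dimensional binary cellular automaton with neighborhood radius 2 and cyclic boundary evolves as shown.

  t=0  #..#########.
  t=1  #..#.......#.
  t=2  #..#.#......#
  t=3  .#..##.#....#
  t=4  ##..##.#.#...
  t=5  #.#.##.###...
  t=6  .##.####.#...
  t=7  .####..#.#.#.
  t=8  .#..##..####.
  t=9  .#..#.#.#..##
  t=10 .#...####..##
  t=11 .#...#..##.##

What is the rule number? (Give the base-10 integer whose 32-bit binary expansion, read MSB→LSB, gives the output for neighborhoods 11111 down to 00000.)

  nb #####: next=.  (t=0,i=5, bit31=0)
  nb ####.: next=.  (t=0,i=10, bit30=0)
  nb ###.#: next=#  (t=0,i=11, bit29=1)
  nb ###..: next=#  (t=5,i=9, bit28=1)
  nb ##.##: next=#  (t=5,i=6, bit27=1)
  nb ##.#.: next=.  (t=0,i=12, bit26=0)
  nb ##..#: next=#  (t=2,i=1, bit25=1)
  nb ##...: next=.  (t=5,i=10, bit24=0)
  nb #.###: next=#  (t=5,i=7, bit23=1)
  nb #.##.: next=#  (t=5,i=4, bit22=1)
  nb #.#.#: next=#  (t=4,i=7, bit21=1)
  nb #.#..: next=#  (t=0,i=0, bit20=1)
  nb #..##: next=.  (t=0,i=2, bit19=0)
  nb #..#.: next=.  (t=1,i=2, bit18=0)
  nb #...#: next=.  (t=4,i=11, bit17=0)
  nb #....: next=#  (t=1,i=5, bit16=1)
  nb .####: next=.  (t=0,i=4, bit15=0)
  nb .###.: next=.  (t=5,i=8, bit14=0)
  nb .##.#: next=#  (t=3,i=5, bit13=1)
  nb .##..: next=.  (t=2,i=0, bit12=0)
  nb .#.##: next=.  (t=5,i=3, bit11=0)
  nb .#.#.: next=#  (t=1,i=12, bit10=1)
  nb .#..#: next=.  (t=0,i=1, bit9=0)
  nb .#...: next=.  (t=1,i=4, bit8=0)
  nb ..###: next=#  (t=0,i=3, bit7=1)
  nb ..##.: next=#  (t=2,i=12, bit6=1)
  nb ..#.#: next=.  (t=1,i=11, bit5=0)
  nb ..#..: next=#  (t=1,i=3, bit4=1)
  nb ...##: next=.  (t=2,i=11, bit3=0)
  nb ...#.: next=.  (t=1,i=10, bit2=0)
  nb ....#: next=.  (t=1,i=9, bit1=0)
  nb .....: next=.  (t=1,i=6, bit0=0)
  bits 00111010111100010010010011010000 = 988882128

988882128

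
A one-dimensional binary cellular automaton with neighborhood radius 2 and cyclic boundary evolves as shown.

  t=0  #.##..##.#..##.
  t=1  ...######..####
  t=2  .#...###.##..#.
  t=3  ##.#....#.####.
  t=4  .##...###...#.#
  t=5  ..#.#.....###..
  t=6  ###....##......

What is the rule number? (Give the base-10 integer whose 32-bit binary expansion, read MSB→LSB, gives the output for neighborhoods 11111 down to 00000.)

  [31] ##### => #  t=1,i=5
  [30] ####. => #  t=1,i=7
  [29] ###.# => .  t=2,i=7
  [28] ###.. => .  t=1,i=8
  [27] ##.## => #  t=2,i=8
  [26] ##.#. => #  t=0,i=8
  [25] ##..# => #  t=0,i=4
  [24] ##... => .  t=1,i=0
  [23] #.### => .  t=3,i=10
  [22] #.##. => .  t=0,i=2
  [21] #.#.# => .  t=0,i=0
  [20] #.#.. => .  t=0,i=9
  [19] #..## => #  t=0,i=5
  [18] #..#. => #  t=2,i=0
  [17] #...# => #  t=1,i=1
  [16] #.... => .  t=3,i=5
  [15] .#### => .  t=1,i=4
  [14] .###. => .  t=2,i=6
  [13] .##.# => #  t=0,i=7
  [12] .##.. => #  t=0,i=3
  [11] .#.## => .  t=0,i=1
  [10] .#.#. => .  t=4,i=13
  [9] .#..# => .  t=0,i=10
  [8] .#... => .  t=2,i=2
  [7] ..### => .  t=1,i=3
  [6] ..##. => #  t=0,i=6
  [5] ..#.# => #  t=3,i=8
  [4] ..#.. => #  t=2,i=1
  [3] ...## => .  t=1,i=2
  [2] ...#. => #  t=3,i=7
  [1] ....# => #  t=3,i=6
  [0] ..... => #  t=5,i=7
  bits 11001110000011100011000001110111 = 3457036407

3457036407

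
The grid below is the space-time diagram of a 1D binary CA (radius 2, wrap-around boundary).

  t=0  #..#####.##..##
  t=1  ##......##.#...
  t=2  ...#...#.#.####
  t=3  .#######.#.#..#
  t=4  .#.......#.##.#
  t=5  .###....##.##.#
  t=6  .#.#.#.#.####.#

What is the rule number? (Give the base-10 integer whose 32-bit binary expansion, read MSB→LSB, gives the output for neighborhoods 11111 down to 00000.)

  [31] ##### => .  t=0,i=5
  [30] ####. => .  t=0,i=6
  [29] ###.# => .  t=0,i=7
  [28] ###.. => #  t=0,i=0
  [27] ##.## => #  t=0,i=8
  [26] ##.#. => .  t=1,i=10
  [25] ##..# => #  t=0,i=1
  [24] ##... => .  t=1,i=2
  [23] #.### => #  t=2,i=11
  [22] #.##. => #  t=0,i=9
  [21] #.#.# => #  t=2,i=9
  [20] #.#.. => #  t=1,i=11
  [19] #..## => .  t=0,i=2
  [18] #..#. => .  t=3,i=13
  [17] #...# => #  t=1,i=13
  [16] #.... => #  t=1,i=3
  [15] .#### => .  t=0,i=4
  [14] .###. => .  t=0,i=14
  [13] .##.# => #  t=1,i=9
  [12] .##.. => .  t=0,i=10
  [11] .#.## => .  t=2,i=10
  [10] .#.#. => .  t=2,i=8
  [9] .#..# => #  t=3,i=12
  [8] .#... => #  t=1,i=12
  [7] ..### => .  t=0,i=3
  [6] ..##. => .  t=1,i=0
  [5] ..#.# => #  t=2,i=7
  [4] ..#.. => #  t=2,i=3
  [3] ...## => #  t=1,i=7
  [2] ...#. => #  t=2,i=2
  [1] ....# => .  t=1,i=6
  [0] ..... => .  t=1,i=4
  bits 00011010111100110010001100111100 = 452141884

452141884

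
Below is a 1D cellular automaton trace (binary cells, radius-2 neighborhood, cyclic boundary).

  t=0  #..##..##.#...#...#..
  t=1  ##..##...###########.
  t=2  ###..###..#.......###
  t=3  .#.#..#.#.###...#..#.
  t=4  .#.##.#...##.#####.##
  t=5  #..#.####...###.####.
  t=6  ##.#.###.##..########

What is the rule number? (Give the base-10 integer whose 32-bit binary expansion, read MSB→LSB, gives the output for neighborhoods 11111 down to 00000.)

1876153142

  [31] ##### => .  t=1,i=11
  [30] ####. => #  t=1,i=18
  [29] ###.# => #  t=1,i=19
  [28] ###.. => .  t=2,i=2
  [27] ##.## => #  t=1,i=20
  [26] ##.#. => #  t=0,i=9
  [25] ##..# => #  t=0,i=5
  [24] ##... => #  t=1,i=6
  [23] #.### => #  t=3,i=10
  [22] #.##. => #  t=1,i=0
  [21] #.#.# => .  t=3,i=8
  [20] #.#.. => #  t=0,i=10
  [19] #..## => .  t=0,i=2
  [18] #..#. => .  t=0,i=20
  [17] #...# => #  t=0,i=12
  [16] #.... => #  t=2,i=12
  [15] .#### => #  t=1,i=10
  [14] .###. => #  t=2,i=6
  [13] .##.# => .  t=0,i=8
  [12] .##.. => #  t=0,i=4
  [11] .#.## => .  t=3,i=9
  [10] .#.#. => .  t=3,i=2
  [9] .#..# => #  t=0,i=1
  [8] .#... => #  t=0,i=11
  [7] ..### => .  t=1,i=9
  [6] ..##. => .  t=0,i=3
  [5] ..#.# => #  t=3,i=1
  [4] ..#.. => #  t=0,i=0
  [3] ...## => .  t=1,i=8
  [2] ...#. => #  t=0,i=13
  [1] ....# => #  t=2,i=16
  [0] ..... => .  t=2,i=13
  bits 01101111110100111101001100110110 = 1876153142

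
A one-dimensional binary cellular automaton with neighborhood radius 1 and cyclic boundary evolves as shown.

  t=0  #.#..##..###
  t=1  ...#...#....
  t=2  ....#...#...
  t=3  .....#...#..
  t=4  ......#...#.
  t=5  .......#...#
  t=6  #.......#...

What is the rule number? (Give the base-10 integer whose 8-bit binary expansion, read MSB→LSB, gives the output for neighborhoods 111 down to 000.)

16

  [7] ### => .  t=0,i=10
  [6] ##. => .  t=0,i=0
  [5] #.# => .  t=0,i=1
  [4] #.. => #  t=0,i=3
  [3] .## => .  t=0,i=5
  [2] .#. => .  t=0,i=2
  [1] ..# => .  t=0,i=4
  [0] ... => .  t=1,i=0
  bits 00010000 = 16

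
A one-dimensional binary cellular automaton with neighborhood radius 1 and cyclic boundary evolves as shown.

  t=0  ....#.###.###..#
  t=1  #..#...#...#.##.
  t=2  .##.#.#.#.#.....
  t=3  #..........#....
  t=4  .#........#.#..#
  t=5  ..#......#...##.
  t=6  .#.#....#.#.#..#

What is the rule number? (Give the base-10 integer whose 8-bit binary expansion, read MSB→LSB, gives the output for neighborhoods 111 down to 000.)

  ### -> #   bit 7 = 1  t=0,i=7
  ##. -> .   bit 6 = 0  t=0,i=8
  #.# -> .   bit 5 = 0  t=0,i=5
  #.. -> #   bit 4 = 1  t=0,i=0
  .## -> .   bit 3 = 0  t=0,i=6
  .#. -> .   bit 2 = 0  t=0,i=4
  ..# -> #   bit 1 = 1  t=0,i=3
  ... -> .   bit 0 = 0  t=0,i=1
  bits 10010010 = 146

146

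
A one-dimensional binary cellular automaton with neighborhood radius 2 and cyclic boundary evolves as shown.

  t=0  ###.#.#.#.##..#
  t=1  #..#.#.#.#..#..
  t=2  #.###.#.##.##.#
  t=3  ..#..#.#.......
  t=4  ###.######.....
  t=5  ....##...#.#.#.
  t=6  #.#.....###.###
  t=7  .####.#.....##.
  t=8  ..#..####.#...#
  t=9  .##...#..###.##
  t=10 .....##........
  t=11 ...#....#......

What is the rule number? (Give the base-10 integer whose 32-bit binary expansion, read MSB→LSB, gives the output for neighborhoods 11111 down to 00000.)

  nb #####: next=.  (t=4,i=6, bit31=0)
  nb ####.: next=.  (t=0,i=1, bit30=0)
  nb ###.#: next=.  (t=0,i=2, bit29=0)
  nb ###..: next=#  (t=4,i=9, bit28=1)
  nb ##.##: next=.  (t=2,i=1, bit27=0)
  nb ##.#.: next=#  (t=0,i=3, bit26=1)
  nb ##..#: next=#  (t=0,i=12, bit25=1)
  nb ##...: next=.  (t=4,i=10, bit24=0)
  nb #.###: next=#  (t=2,i=2, bit23=1)
  nb #.##.: next=.  (t=0,i=10, bit22=0)
  nb #.#.#: next=.  (t=0,i=4, bit21=0)
  nb #.#..: next=#  (t=1,i=9, bit20=1)
  nb #..##: next=.  (t=0,i=13, bit19=0)
  nb #..#.: next=#  (t=1,i=2, bit18=1)
  nb #...#: next=.  (t=5,i=7, bit17=0)
  nb #....: next=#  (t=3,i=9, bit16=1)
  nb .####: next=#  (t=0,i=0, bit15=1)
  nb .###.: next=.  (t=2,i=3, bit14=0)
  nb .##.#: next=.  (t=2,i=0, bit13=0)
  nb .##..: next=.  (t=0,i=11, bit12=0)
  nb .#.##: next=#  (t=0,i=9, bit11=1)
  nb .#.#.: next=#  (t=0,i=5, bit10=1)
  nb .#..#: next=.  (t=1,i=1, bit9=0)
  nb .#...: next=#  (t=3,i=8, bit8=1)
  nb ..###: next=.  (t=0,i=14, bit7=0)
  nb ..##.: next=.  (t=5,i=4, bit6=0)
  nb ..#.#: next=#  (t=1,i=3, bit5=1)
  nb ..#..: next=#  (t=1,i=0, bit4=1)
  nb ...##: next=.  (t=4,i=14, bit3=0)
  nb ...#.: next=#  (t=3,i=1, bit2=1)
  nb ....#: next=#  (t=3,i=0, bit1=1)
  nb .....: next=.  (t=3,i=10, bit0=0)
  bits 00010110100101011000110100110110 = 378899766

378899766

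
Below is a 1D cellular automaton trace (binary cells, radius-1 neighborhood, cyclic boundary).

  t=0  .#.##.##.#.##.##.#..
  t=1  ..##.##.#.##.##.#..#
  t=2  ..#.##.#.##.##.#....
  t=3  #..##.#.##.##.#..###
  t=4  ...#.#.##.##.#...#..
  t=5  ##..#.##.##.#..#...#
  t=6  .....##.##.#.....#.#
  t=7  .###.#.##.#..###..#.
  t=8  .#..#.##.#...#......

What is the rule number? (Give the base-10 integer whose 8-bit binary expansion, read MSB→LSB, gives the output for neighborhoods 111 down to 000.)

  nb ###: next=.  (t=3,i=18, bit7=0)
  nb ##.: next=.  (t=0,i=4, bit6=0)
  nb #.#: next=#  (t=0,i=2, bit5=1)
  nb #..: next=.  (t=0,i=18, bit4=0)
  nb .##: next=#  (t=0,i=3, bit3=1)
  nb .#.: next=.  (t=0,i=1, bit2=0)
  nb ..#: next=.  (t=0,i=0, bit1=0)
  nb ...: next=#  (t=0,i=19, bit0=1)
  bits 00101001 = 41

41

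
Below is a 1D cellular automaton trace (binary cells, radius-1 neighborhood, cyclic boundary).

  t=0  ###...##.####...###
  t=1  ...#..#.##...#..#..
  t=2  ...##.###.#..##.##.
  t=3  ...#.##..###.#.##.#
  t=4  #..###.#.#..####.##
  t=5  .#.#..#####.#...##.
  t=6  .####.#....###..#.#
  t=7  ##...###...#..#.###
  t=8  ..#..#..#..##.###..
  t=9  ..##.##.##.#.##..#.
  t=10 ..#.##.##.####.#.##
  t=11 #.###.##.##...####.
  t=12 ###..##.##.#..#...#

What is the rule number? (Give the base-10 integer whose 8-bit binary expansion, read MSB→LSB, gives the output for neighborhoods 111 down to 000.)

60

  ###|.  b7=0 t=0,i=0
  ##.|.  b6=0 t=0,i=2
  #.#|#  b5=1 t=0,i=8
  #..|#  b4=1 t=0,i=3
  .##|#  b3=1 t=0,i=6
  .#.|#  b2=1 t=1,i=3
  ..#|.  b1=0 t=0,i=5
  ...|.  b0=0 t=0,i=4
  bits 00111100 = 60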